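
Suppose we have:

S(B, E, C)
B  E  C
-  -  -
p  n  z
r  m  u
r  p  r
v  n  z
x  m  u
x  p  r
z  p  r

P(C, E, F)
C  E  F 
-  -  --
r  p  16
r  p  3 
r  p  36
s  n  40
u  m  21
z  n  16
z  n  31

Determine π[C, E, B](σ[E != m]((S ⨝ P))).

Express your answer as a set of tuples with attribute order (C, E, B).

Natural join on E, C: {(p, n, z, 16), (p, n, z, 31), (r, m, u, 21), (r, p, r, 16), (r, p, r, 3), (r, p, r, 36), (v, n, z, 16), (v, n, z, 31), (x, m, u, 21), (x, p, r, 16), (x, p, r, 3), (x, p, r, 36), (z, p, r, 16), (z, p, r, 3), (z, p, r, 36)}
Selection E != m: {(p, n, z, 16), (p, n, z, 31), (r, p, r, 16), (r, p, r, 3), (r, p, r, 36), (v, n, z, 16), (v, n, z, 31), (x, p, r, 16), (x, p, r, 3), (x, p, r, 36), (z, p, r, 16), (z, p, r, 3), (z, p, r, 36)}
Projecting to C, E, B (8 duplicate(s) eliminated): {(r, p, r), (r, p, x), (r, p, z), (z, n, p), (z, n, v)}

{(r, p, r), (r, p, x), (r, p, z), (z, n, p), (z, n, v)}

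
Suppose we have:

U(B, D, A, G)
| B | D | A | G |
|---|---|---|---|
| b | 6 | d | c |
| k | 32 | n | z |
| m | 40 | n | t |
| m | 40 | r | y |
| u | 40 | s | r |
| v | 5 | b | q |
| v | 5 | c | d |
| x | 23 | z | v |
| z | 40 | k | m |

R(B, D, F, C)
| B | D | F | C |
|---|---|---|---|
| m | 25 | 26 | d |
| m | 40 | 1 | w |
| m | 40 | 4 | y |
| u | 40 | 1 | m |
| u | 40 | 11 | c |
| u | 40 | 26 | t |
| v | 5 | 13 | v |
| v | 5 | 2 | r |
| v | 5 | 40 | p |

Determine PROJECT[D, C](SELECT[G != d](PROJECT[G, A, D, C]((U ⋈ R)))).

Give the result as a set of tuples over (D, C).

{(40, c), (40, m), (40, t), (40, w), (40, y), (5, p), (5, r), (5, v)}

Natural join on B, D: {(m, 40, n, t, 1, w), (m, 40, n, t, 4, y), (m, 40, r, y, 1, w), (m, 40, r, y, 4, y), (u, 40, s, r, 1, m), (u, 40, s, r, 11, c), (u, 40, s, r, 26, t), (v, 5, b, q, 13, v), (v, 5, b, q, 2, r), (v, 5, b, q, 40, p), (v, 5, c, d, 13, v), (v, 5, c, d, 2, r), (v, 5, c, d, 40, p)}
Keep only column(s) G, A, D, C: {(d, c, 5, p), (d, c, 5, r), (d, c, 5, v), (q, b, 5, p), (q, b, 5, r), (q, b, 5, v), (r, s, 40, c), (r, s, 40, m), (r, s, 40, t), (t, n, 40, w), (t, n, 40, y), (y, r, 40, w), (y, r, 40, y)}
σ[G != d]: keep tuples satisfying G != d → {(q, b, 5, p), (q, b, 5, r), (q, b, 5, v), (r, s, 40, c), (r, s, 40, m), (r, s, 40, t), (t, n, 40, w), (t, n, 40, y), (y, r, 40, w), (y, r, 40, y)}
Keep only column(s) D, C (2 duplicate(s) eliminated): {(40, c), (40, m), (40, t), (40, w), (40, y), (5, p), (5, r), (5, v)}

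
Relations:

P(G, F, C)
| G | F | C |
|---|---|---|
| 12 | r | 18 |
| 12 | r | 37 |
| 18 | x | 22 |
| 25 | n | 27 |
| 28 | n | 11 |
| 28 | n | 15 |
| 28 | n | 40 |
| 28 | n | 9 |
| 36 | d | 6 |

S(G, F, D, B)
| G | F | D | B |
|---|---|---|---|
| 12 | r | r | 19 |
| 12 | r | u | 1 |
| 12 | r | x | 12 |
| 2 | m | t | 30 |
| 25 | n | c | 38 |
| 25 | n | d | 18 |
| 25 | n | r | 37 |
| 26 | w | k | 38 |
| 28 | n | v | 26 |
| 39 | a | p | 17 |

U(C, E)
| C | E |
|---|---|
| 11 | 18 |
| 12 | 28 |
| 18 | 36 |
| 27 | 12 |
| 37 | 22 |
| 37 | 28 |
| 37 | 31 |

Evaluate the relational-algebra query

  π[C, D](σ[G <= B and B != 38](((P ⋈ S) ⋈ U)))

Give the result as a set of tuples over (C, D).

P ⋈ S (natural join on G, F): {(12, r, 18, r, 19), (12, r, 18, u, 1), (12, r, 18, x, 12), (12, r, 37, r, 19), (12, r, 37, u, 1), (12, r, 37, x, 12), (25, n, 27, c, 38), (25, n, 27, d, 18), (25, n, 27, r, 37), (28, n, 11, v, 26), (28, n, 15, v, 26), (28, n, 40, v, 26), (28, n, 9, v, 26)}
(P ⋈ S) ⋈ U (natural join on C): {(12, r, 18, r, 19, 36), (12, r, 18, u, 1, 36), (12, r, 18, x, 12, 36), (12, r, 37, r, 19, 22), (12, r, 37, r, 19, 28), (12, r, 37, r, 19, 31), (12, r, 37, u, 1, 22), (12, r, 37, u, 1, 28), (12, r, 37, u, 1, 31), (12, r, 37, x, 12, 22), (12, r, 37, x, 12, 28), (12, r, 37, x, 12, 31), (25, n, 27, c, 38, 12), (25, n, 27, d, 18, 12), (25, n, 27, r, 37, 12), (28, n, 11, v, 26, 18)}
Apply σ_{G <= B and B != 38}; surviving tuples: {(12, r, 18, r, 19, 36), (12, r, 18, x, 12, 36), (12, r, 37, r, 19, 22), (12, r, 37, r, 19, 28), (12, r, 37, r, 19, 31), (12, r, 37, x, 12, 22), (12, r, 37, x, 12, 28), (12, r, 37, x, 12, 31), (25, n, 27, r, 37, 12)}
Keep only column(s) C, D (4 duplicate(s) eliminated): {(18, r), (18, x), (27, r), (37, r), (37, x)}

{(18, r), (18, x), (27, r), (37, r), (37, x)}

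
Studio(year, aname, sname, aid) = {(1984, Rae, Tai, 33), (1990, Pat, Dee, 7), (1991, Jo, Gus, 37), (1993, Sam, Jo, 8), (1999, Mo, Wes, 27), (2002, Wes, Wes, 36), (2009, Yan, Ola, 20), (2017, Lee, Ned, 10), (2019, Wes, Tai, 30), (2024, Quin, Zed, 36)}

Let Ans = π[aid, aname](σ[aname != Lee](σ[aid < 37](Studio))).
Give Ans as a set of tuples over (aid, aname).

Filtering on aid < 37 leaves {(1984, Rae, Tai, 33), (1990, Pat, Dee, 7), (1993, Sam, Jo, 8), (1999, Mo, Wes, 27), (2002, Wes, Wes, 36), (2009, Yan, Ola, 20), (2017, Lee, Ned, 10), (2019, Wes, Tai, 30), (2024, Quin, Zed, 36)}.
Filtering on aname != Lee leaves {(1984, Rae, Tai, 33), (1990, Pat, Dee, 7), (1993, Sam, Jo, 8), (1999, Mo, Wes, 27), (2002, Wes, Wes, 36), (2009, Yan, Ola, 20), (2019, Wes, Tai, 30), (2024, Quin, Zed, 36)}.
Projecting to aid, aname: {(20, Yan), (27, Mo), (30, Wes), (33, Rae), (36, Quin), (36, Wes), (7, Pat), (8, Sam)}

{(20, Yan), (27, Mo), (30, Wes), (33, Rae), (36, Quin), (36, Wes), (7, Pat), (8, Sam)}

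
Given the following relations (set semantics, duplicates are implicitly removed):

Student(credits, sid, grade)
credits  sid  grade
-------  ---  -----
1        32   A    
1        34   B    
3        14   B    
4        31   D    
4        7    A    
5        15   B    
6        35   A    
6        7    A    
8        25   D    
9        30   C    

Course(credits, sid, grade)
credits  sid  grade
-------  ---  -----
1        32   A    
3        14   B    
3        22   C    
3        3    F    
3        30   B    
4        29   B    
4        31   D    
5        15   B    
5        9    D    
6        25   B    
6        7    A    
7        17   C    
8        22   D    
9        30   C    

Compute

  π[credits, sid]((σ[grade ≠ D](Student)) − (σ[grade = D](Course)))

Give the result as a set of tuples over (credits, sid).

Selection grade ≠ D: {(1, 32, A), (1, 34, B), (3, 14, B), (4, 7, A), (5, 15, B), (6, 35, A), (6, 7, A), (9, 30, C)}
Selection grade = D: {(4, 31, D), (5, 9, D), (8, 22, D)}
Difference: {(1, 32, A), (1, 34, B), (3, 14, B), (4, 7, A), (5, 15, B), (6, 35, A), (6, 7, A), (9, 30, C)} with {(4, 31, D), (5, 9, D), (8, 22, D)} → {(1, 32, A), (1, 34, B), (3, 14, B), (4, 7, A), (5, 15, B), (6, 35, A), (6, 7, A), (9, 30, C)}
π_{credits, sid} gives {(1, 32), (1, 34), (3, 14), (4, 7), (5, 15), (6, 35), (6, 7), (9, 30)}.

{(1, 32), (1, 34), (3, 14), (4, 7), (5, 15), (6, 35), (6, 7), (9, 30)}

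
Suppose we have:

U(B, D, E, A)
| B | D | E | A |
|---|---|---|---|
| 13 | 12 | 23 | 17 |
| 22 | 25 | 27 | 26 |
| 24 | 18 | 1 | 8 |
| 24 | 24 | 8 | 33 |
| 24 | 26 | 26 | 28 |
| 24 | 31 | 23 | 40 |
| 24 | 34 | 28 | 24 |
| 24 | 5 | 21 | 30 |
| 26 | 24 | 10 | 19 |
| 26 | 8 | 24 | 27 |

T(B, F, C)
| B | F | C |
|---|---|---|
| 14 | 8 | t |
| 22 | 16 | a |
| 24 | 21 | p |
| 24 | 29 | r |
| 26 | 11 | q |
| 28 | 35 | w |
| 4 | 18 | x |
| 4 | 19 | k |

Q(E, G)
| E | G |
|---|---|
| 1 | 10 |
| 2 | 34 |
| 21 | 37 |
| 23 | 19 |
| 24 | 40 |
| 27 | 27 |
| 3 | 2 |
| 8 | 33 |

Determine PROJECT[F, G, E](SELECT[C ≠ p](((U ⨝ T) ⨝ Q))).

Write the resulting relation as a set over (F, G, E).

{(11, 40, 24), (16, 27, 27), (29, 10, 1), (29, 19, 23), (29, 33, 8), (29, 37, 21)}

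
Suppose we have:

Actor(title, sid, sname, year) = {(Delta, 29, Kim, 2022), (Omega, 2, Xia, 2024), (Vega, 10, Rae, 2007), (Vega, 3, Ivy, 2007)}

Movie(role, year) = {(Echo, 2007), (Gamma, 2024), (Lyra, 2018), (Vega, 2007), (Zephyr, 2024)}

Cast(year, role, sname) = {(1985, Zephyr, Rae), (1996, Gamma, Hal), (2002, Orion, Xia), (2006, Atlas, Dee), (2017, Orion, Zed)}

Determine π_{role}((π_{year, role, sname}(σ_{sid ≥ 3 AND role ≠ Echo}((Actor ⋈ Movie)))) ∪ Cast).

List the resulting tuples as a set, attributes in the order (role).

Joining Actor and Movie on year yields {(Omega, 2, Xia, 2024, Gamma), (Omega, 2, Xia, 2024, Zephyr), (Vega, 10, Rae, 2007, Echo), (Vega, 10, Rae, 2007, Vega), (Vega, 3, Ivy, 2007, Echo), (Vega, 3, Ivy, 2007, Vega)}.
Filtering on sid ≥ 3 AND role ≠ Echo leaves {(Vega, 10, Rae, 2007, Vega), (Vega, 3, Ivy, 2007, Vega)}.
π[year, role, sname]: project onto (year, role, sname) → {(2007, Vega, Ivy), (2007, Vega, Rae)}
Taking the union: {(1985, Zephyr, Rae), (1996, Gamma, Hal), (2002, Orion, Xia), (2006, Atlas, Dee), (2007, Vega, Ivy), (2007, Vega, Rae), (2017, Orion, Zed)}
π[role]: project onto (role) (2 duplicate(s) eliminated) → {Atlas, Gamma, Orion, Vega, Zephyr}

{Atlas, Gamma, Orion, Vega, Zephyr}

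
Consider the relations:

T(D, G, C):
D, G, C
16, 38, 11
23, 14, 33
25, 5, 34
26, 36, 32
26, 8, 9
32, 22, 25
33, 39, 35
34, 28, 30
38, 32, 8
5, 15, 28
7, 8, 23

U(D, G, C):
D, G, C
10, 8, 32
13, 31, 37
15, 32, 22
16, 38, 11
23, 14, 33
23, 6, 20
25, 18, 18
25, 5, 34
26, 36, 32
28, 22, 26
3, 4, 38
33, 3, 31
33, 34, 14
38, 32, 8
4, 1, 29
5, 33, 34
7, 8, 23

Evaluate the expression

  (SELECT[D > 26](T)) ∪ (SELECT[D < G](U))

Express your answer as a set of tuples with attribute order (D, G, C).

Filtering on D > 26 leaves {(32, 22, 25), (33, 39, 35), (34, 28, 30), (38, 32, 8)}.
Filtering on D < G leaves {(13, 31, 37), (15, 32, 22), (16, 38, 11), (26, 36, 32), (3, 4, 38), (33, 34, 14), (5, 33, 34), (7, 8, 23)}.
Union: {(32, 22, 25), (33, 39, 35), (34, 28, 30), (38, 32, 8)} with {(13, 31, 37), (15, 32, 22), (16, 38, 11), (26, 36, 32), (3, 4, 38), (33, 34, 14), (5, 33, 34), (7, 8, 23)} → {(13, 31, 37), (15, 32, 22), (16, 38, 11), (26, 36, 32), (3, 4, 38), (32, 22, 25), (33, 34, 14), (33, 39, 35), (34, 28, 30), (38, 32, 8), (5, 33, 34), (7, 8, 23)}

{(13, 31, 37), (15, 32, 22), (16, 38, 11), (26, 36, 32), (3, 4, 38), (32, 22, 25), (33, 34, 14), (33, 39, 35), (34, 28, 30), (38, 32, 8), (5, 33, 34), (7, 8, 23)}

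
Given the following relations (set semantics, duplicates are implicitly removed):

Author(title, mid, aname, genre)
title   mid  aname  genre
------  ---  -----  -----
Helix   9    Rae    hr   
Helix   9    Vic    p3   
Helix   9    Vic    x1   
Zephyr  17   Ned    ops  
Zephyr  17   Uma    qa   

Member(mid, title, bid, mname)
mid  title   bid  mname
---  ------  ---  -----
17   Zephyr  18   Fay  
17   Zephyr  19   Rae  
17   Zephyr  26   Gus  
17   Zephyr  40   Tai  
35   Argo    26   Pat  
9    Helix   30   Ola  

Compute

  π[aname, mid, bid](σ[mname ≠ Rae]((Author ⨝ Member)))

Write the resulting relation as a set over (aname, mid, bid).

{(Ned, 17, 18), (Ned, 17, 26), (Ned, 17, 40), (Rae, 9, 30), (Uma, 17, 18), (Uma, 17, 26), (Uma, 17, 40), (Vic, 9, 30)}

Natural join on title, mid: {(Helix, 9, Rae, hr, 30, Ola), (Helix, 9, Vic, p3, 30, Ola), (Helix, 9, Vic, x1, 30, Ola), (Zephyr, 17, Ned, ops, 18, Fay), (Zephyr, 17, Ned, ops, 19, Rae), (Zephyr, 17, Ned, ops, 26, Gus), (Zephyr, 17, Ned, ops, 40, Tai), (Zephyr, 17, Uma, qa, 18, Fay), (Zephyr, 17, Uma, qa, 19, Rae), (Zephyr, 17, Uma, qa, 26, Gus), (Zephyr, 17, Uma, qa, 40, Tai)}
Apply σ_{mname ≠ Rae}; surviving tuples: {(Helix, 9, Rae, hr, 30, Ola), (Helix, 9, Vic, p3, 30, Ola), (Helix, 9, Vic, x1, 30, Ola), (Zephyr, 17, Ned, ops, 18, Fay), (Zephyr, 17, Ned, ops, 26, Gus), (Zephyr, 17, Ned, ops, 40, Tai), (Zephyr, 17, Uma, qa, 18, Fay), (Zephyr, 17, Uma, qa, 26, Gus), (Zephyr, 17, Uma, qa, 40, Tai)}
Projecting to aname, mid, bid (1 duplicate(s) eliminated): {(Ned, 17, 18), (Ned, 17, 26), (Ned, 17, 40), (Rae, 9, 30), (Uma, 17, 18), (Uma, 17, 26), (Uma, 17, 40), (Vic, 9, 30)}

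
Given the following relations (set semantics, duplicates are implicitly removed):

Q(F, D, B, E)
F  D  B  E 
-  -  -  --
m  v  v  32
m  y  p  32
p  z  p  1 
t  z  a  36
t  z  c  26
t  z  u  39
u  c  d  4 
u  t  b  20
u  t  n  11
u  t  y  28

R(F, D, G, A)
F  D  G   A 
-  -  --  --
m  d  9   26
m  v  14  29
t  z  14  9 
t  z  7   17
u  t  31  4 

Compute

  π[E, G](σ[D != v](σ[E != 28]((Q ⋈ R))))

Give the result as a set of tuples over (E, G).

Q ⋈ R (natural join on F, D): {(m, v, v, 32, 14, 29), (t, z, a, 36, 14, 9), (t, z, a, 36, 7, 17), (t, z, c, 26, 14, 9), (t, z, c, 26, 7, 17), (t, z, u, 39, 14, 9), (t, z, u, 39, 7, 17), (u, t, b, 20, 31, 4), (u, t, n, 11, 31, 4), (u, t, y, 28, 31, 4)}
Selection E != 28: {(m, v, v, 32, 14, 29), (t, z, a, 36, 14, 9), (t, z, a, 36, 7, 17), (t, z, c, 26, 14, 9), (t, z, c, 26, 7, 17), (t, z, u, 39, 14, 9), (t, z, u, 39, 7, 17), (u, t, b, 20, 31, 4), (u, t, n, 11, 31, 4)}
Selection D != v: {(t, z, a, 36, 14, 9), (t, z, a, 36, 7, 17), (t, z, c, 26, 14, 9), (t, z, c, 26, 7, 17), (t, z, u, 39, 14, 9), (t, z, u, 39, 7, 17), (u, t, b, 20, 31, 4), (u, t, n, 11, 31, 4)}
Projecting to E, G: {(11, 31), (20, 31), (26, 14), (26, 7), (36, 14), (36, 7), (39, 14), (39, 7)}

{(11, 31), (20, 31), (26, 14), (26, 7), (36, 14), (36, 7), (39, 14), (39, 7)}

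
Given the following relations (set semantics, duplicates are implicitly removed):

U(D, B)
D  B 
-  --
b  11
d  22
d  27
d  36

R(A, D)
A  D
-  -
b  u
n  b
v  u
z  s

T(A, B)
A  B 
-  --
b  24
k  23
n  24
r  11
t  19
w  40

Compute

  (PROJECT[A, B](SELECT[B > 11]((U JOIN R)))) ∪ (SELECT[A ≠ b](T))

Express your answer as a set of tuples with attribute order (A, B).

{(k, 23), (n, 24), (r, 11), (t, 19), (w, 40)}

Joining U and R on D yields {(b, 11, n)}.
Apply σ_{B > 11}; surviving tuples: {}
π[A, B]: project onto (A, B) → {}
Apply σ_{A ≠ b}; surviving tuples: {(k, 23), (n, 24), (r, 11), (t, 19), (w, 40)}
Union: {} with {(k, 23), (n, 24), (r, 11), (t, 19), (w, 40)} → {(k, 23), (n, 24), (r, 11), (t, 19), (w, 40)}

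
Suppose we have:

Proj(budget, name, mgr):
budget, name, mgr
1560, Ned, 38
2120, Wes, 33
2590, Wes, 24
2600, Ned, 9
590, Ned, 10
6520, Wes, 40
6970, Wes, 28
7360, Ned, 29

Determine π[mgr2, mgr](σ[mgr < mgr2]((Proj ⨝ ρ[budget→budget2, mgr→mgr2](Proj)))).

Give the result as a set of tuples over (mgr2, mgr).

{(10, 9), (28, 24), (29, 10), (29, 9), (33, 24), (33, 28), (38, 10), (38, 29), (38, 9), (40, 24), (40, 28), (40, 33)}

ρ[budget→budget2, mgr→mgr2]: schema becomes (budget2, name, mgr2); tuples unchanged.
Natural join on name: {(1560, Ned, 38, 1560, 38), (1560, Ned, 38, 2600, 9), (1560, Ned, 38, 590, 10), (1560, Ned, 38, 7360, 29), (2120, Wes, 33, 2120, 33), (2120, Wes, 33, 2590, 24), (2120, Wes, 33, 6520, 40), (2120, Wes, 33, 6970, 28), (2590, Wes, 24, 2120, 33), (2590, Wes, 24, 2590, 24), (2590, Wes, 24, 6520, 40), (2590, Wes, 24, 6970, 28), (2600, Ned, 9, 1560, 38), (2600, Ned, 9, 2600, 9), (2600, Ned, 9, 590, 10), (2600, Ned, 9, 7360, 29), (590, Ned, 10, 1560, 38), (590, Ned, 10, 2600, 9), (590, Ned, 10, 590, 10), (590, Ned, 10, 7360, 29), (6520, Wes, 40, 2120, 33), (6520, Wes, 40, 2590, 24), (6520, Wes, 40, 6520, 40), (6520, Wes, 40, 6970, 28), (6970, Wes, 28, 2120, 33), (6970, Wes, 28, 2590, 24), (6970, Wes, 28, 6520, 40), (6970, Wes, 28, 6970, 28), (7360, Ned, 29, 1560, 38), (7360, Ned, 29, 2600, 9), (7360, Ned, 29, 590, 10), (7360, Ned, 29, 7360, 29)}
σ[mgr < mgr2]: keep tuples satisfying mgr < mgr2 → {(2120, Wes, 33, 6520, 40), (2590, Wes, 24, 2120, 33), (2590, Wes, 24, 6520, 40), (2590, Wes, 24, 6970, 28), (2600, Ned, 9, 1560, 38), (2600, Ned, 9, 590, 10), (2600, Ned, 9, 7360, 29), (590, Ned, 10, 1560, 38), (590, Ned, 10, 7360, 29), (6970, Wes, 28, 2120, 33), (6970, Wes, 28, 6520, 40), (7360, Ned, 29, 1560, 38)}
π_{mgr2, mgr} gives {(10, 9), (28, 24), (29, 10), (29, 9), (33, 24), (33, 28), (38, 10), (38, 29), (38, 9), (40, 24), (40, 28), (40, 33)}.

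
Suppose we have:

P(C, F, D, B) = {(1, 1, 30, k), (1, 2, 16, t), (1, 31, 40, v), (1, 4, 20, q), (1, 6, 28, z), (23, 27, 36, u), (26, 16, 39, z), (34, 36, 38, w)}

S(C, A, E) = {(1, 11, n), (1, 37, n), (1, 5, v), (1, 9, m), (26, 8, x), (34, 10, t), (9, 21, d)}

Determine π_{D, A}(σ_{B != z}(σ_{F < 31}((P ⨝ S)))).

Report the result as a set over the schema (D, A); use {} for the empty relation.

{(16, 11), (16, 37), (16, 5), (16, 9), (20, 11), (20, 37), (20, 5), (20, 9), (30, 11), (30, 37), (30, 5), (30, 9)}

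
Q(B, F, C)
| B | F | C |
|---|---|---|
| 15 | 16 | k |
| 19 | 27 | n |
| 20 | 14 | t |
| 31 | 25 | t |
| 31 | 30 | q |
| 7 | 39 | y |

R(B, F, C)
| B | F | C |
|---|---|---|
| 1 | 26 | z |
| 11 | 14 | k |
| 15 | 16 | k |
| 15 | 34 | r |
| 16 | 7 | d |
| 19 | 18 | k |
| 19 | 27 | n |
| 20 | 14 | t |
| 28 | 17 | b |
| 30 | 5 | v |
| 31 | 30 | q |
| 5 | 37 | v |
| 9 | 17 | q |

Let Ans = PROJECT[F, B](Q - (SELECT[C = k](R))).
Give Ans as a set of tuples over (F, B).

{(14, 20), (25, 31), (27, 19), (30, 31), (39, 7)}

Selection C = k: {(11, 14, k), (15, 16, k), (19, 18, k)}
Set difference of the two operands is {(19, 27, n), (20, 14, t), (31, 25, t), (31, 30, q), (7, 39, y)}.
π[F, B]: project onto (F, B) → {(14, 20), (25, 31), (27, 19), (30, 31), (39, 7)}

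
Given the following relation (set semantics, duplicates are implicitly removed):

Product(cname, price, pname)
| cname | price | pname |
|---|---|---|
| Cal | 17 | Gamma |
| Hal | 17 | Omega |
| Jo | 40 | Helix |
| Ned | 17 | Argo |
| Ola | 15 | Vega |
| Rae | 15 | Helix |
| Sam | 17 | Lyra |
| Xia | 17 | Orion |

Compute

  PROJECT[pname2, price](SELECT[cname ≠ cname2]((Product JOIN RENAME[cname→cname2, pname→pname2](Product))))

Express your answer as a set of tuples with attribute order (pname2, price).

{(Argo, 17), (Gamma, 17), (Helix, 15), (Lyra, 17), (Omega, 17), (Orion, 17), (Vega, 15)}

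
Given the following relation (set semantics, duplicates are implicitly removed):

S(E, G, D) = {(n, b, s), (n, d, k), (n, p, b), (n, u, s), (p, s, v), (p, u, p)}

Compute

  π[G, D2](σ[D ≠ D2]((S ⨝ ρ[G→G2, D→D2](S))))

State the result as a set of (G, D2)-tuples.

{(b, b), (b, k), (d, b), (d, s), (p, k), (p, s), (s, p), (u, b), (u, k), (u, v)}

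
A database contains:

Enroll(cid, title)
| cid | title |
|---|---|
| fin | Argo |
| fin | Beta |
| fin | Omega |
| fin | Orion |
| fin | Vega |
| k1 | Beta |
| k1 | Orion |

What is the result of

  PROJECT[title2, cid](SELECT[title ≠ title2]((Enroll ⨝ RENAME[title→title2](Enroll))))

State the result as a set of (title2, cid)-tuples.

ρ[title→title2]: schema becomes (cid, title2); tuples unchanged.
Natural join on cid: {(fin, Argo, Argo), (fin, Argo, Beta), (fin, Argo, Omega), (fin, Argo, Orion), (fin, Argo, Vega), (fin, Beta, Argo), (fin, Beta, Beta), (fin, Beta, Omega), (fin, Beta, Orion), (fin, Beta, Vega), (fin, Omega, Argo), (fin, Omega, Beta), (fin, Omega, Omega), (fin, Omega, Orion), (fin, Omega, Vega), (fin, Orion, Argo), (fin, Orion, Beta), (fin, Orion, Omega), (fin, Orion, Orion), (fin, Orion, Vega), (fin, Vega, Argo), (fin, Vega, Beta), (fin, Vega, Omega), (fin, Vega, Orion), (fin, Vega, Vega), (k1, Beta, Beta), (k1, Beta, Orion), (k1, Orion, Beta), (k1, Orion, Orion)}
σ[title ≠ title2]: keep tuples satisfying title ≠ title2 → {(fin, Argo, Beta), (fin, Argo, Omega), (fin, Argo, Orion), (fin, Argo, Vega), (fin, Beta, Argo), (fin, Beta, Omega), (fin, Beta, Orion), (fin, Beta, Vega), (fin, Omega, Argo), (fin, Omega, Beta), (fin, Omega, Orion), (fin, Omega, Vega), (fin, Orion, Argo), (fin, Orion, Beta), (fin, Orion, Omega), (fin, Orion, Vega), (fin, Vega, Argo), (fin, Vega, Beta), (fin, Vega, Omega), (fin, Vega, Orion), (k1, Beta, Orion), (k1, Orion, Beta)}
Projecting to title2, cid (15 duplicate(s) eliminated): {(Argo, fin), (Beta, fin), (Beta, k1), (Omega, fin), (Orion, fin), (Orion, k1), (Vega, fin)}

{(Argo, fin), (Beta, fin), (Beta, k1), (Omega, fin), (Orion, fin), (Orion, k1), (Vega, fin)}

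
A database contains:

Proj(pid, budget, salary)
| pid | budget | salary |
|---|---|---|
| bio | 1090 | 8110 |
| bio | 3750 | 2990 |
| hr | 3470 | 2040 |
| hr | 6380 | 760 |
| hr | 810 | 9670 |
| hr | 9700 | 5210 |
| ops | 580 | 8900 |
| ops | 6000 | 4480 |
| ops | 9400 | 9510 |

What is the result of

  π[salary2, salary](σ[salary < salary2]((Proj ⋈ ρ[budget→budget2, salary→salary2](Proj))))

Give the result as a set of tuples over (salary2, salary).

{(2040, 760), (5210, 2040), (5210, 760), (8110, 2990), (8900, 4480), (9510, 4480), (9510, 8900), (9670, 2040), (9670, 5210), (9670, 760)}

ρ[budget→budget2, salary→salary2]: schema becomes (pid, budget2, salary2); tuples unchanged.
Joining Proj and ρ[budget→budget2, salary→salary2](Proj) on pid yields {(bio, 1090, 8110, 1090, 8110), (bio, 1090, 8110, 3750, 2990), (bio, 3750, 2990, 1090, 8110), (bio, 3750, 2990, 3750, 2990), (hr, 3470, 2040, 3470, 2040), (hr, 3470, 2040, 6380, 760), (hr, 3470, 2040, 810, 9670), (hr, 3470, 2040, 9700, 5210), (hr, 6380, 760, 3470, 2040), (hr, 6380, 760, 6380, 760), (hr, 6380, 760, 810, 9670), (hr, 6380, 760, 9700, 5210), (hr, 810, 9670, 3470, 2040), (hr, 810, 9670, 6380, 760), (hr, 810, 9670, 810, 9670), (hr, 810, 9670, 9700, 5210), (hr, 9700, 5210, 3470, 2040), (hr, 9700, 5210, 6380, 760), (hr, 9700, 5210, 810, 9670), (hr, 9700, 5210, 9700, 5210), (ops, 580, 8900, 580, 8900), (ops, 580, 8900, 6000, 4480), (ops, 580, 8900, 9400, 9510), (ops, 6000, 4480, 580, 8900), (ops, 6000, 4480, 6000, 4480), (ops, 6000, 4480, 9400, 9510), (ops, 9400, 9510, 580, 8900), (ops, 9400, 9510, 6000, 4480), (ops, 9400, 9510, 9400, 9510)}.
σ[salary < salary2]: keep tuples satisfying salary < salary2 → {(bio, 3750, 2990, 1090, 8110), (hr, 3470, 2040, 810, 9670), (hr, 3470, 2040, 9700, 5210), (hr, 6380, 760, 3470, 2040), (hr, 6380, 760, 810, 9670), (hr, 6380, 760, 9700, 5210), (hr, 9700, 5210, 810, 9670), (ops, 580, 8900, 9400, 9510), (ops, 6000, 4480, 580, 8900), (ops, 6000, 4480, 9400, 9510)}
Keep only column(s) salary2, salary: {(2040, 760), (5210, 2040), (5210, 760), (8110, 2990), (8900, 4480), (9510, 4480), (9510, 8900), (9670, 2040), (9670, 5210), (9670, 760)}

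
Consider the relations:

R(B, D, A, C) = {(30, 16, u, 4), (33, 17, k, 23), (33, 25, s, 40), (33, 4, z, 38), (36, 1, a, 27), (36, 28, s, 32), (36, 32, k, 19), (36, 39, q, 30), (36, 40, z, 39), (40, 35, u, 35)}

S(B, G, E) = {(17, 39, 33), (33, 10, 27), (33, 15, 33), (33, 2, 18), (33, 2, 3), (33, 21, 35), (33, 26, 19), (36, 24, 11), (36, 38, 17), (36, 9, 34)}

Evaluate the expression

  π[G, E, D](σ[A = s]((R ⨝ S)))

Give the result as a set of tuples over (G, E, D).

Natural join on B: {(33, 17, k, 23, 10, 27), (33, 17, k, 23, 15, 33), (33, 17, k, 23, 2, 18), (33, 17, k, 23, 2, 3), (33, 17, k, 23, 21, 35), (33, 17, k, 23, 26, 19), (33, 25, s, 40, 10, 27), (33, 25, s, 40, 15, 33), (33, 25, s, 40, 2, 18), (33, 25, s, 40, 2, 3), (33, 25, s, 40, 21, 35), (33, 25, s, 40, 26, 19), (33, 4, z, 38, 10, 27), (33, 4, z, 38, 15, 33), (33, 4, z, 38, 2, 18), (33, 4, z, 38, 2, 3), (33, 4, z, 38, 21, 35), (33, 4, z, 38, 26, 19), (36, 1, a, 27, 24, 11), (36, 1, a, 27, 38, 17), (36, 1, a, 27, 9, 34), (36, 28, s, 32, 24, 11), (36, 28, s, 32, 38, 17), (36, 28, s, 32, 9, 34), (36, 32, k, 19, 24, 11), (36, 32, k, 19, 38, 17), (36, 32, k, 19, 9, 34), (36, 39, q, 30, 24, 11), (36, 39, q, 30, 38, 17), (36, 39, q, 30, 9, 34), (36, 40, z, 39, 24, 11), (36, 40, z, 39, 38, 17), (36, 40, z, 39, 9, 34)}
Apply σ_{A = s}; surviving tuples: {(33, 25, s, 40, 10, 27), (33, 25, s, 40, 15, 33), (33, 25, s, 40, 2, 18), (33, 25, s, 40, 2, 3), (33, 25, s, 40, 21, 35), (33, 25, s, 40, 26, 19), (36, 28, s, 32, 24, 11), (36, 28, s, 32, 38, 17), (36, 28, s, 32, 9, 34)}
Projecting to G, E, D: {(10, 27, 25), (15, 33, 25), (2, 18, 25), (2, 3, 25), (21, 35, 25), (24, 11, 28), (26, 19, 25), (38, 17, 28), (9, 34, 28)}

{(10, 27, 25), (15, 33, 25), (2, 18, 25), (2, 3, 25), (21, 35, 25), (24, 11, 28), (26, 19, 25), (38, 17, 28), (9, 34, 28)}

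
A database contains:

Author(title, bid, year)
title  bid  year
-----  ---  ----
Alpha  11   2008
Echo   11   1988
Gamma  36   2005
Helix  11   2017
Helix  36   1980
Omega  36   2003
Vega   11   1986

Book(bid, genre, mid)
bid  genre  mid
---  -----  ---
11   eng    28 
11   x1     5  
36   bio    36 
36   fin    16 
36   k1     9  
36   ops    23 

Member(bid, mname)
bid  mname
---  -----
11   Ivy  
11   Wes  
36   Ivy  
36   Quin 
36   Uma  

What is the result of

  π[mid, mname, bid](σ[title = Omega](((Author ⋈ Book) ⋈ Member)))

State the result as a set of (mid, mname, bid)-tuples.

Author ⋈ Book (natural join on bid): {(Alpha, 11, 2008, eng, 28), (Alpha, 11, 2008, x1, 5), (Echo, 11, 1988, eng, 28), (Echo, 11, 1988, x1, 5), (Gamma, 36, 2005, bio, 36), (Gamma, 36, 2005, fin, 16), (Gamma, 36, 2005, k1, 9), (Gamma, 36, 2005, ops, 23), (Helix, 11, 2017, eng, 28), (Helix, 11, 2017, x1, 5), (Helix, 36, 1980, bio, 36), (Helix, 36, 1980, fin, 16), (Helix, 36, 1980, k1, 9), (Helix, 36, 1980, ops, 23), (Omega, 36, 2003, bio, 36), (Omega, 36, 2003, fin, 16), (Omega, 36, 2003, k1, 9), (Omega, 36, 2003, ops, 23), (Vega, 11, 1986, eng, 28), (Vega, 11, 1986, x1, 5)}
(Author ⋈ Book) ⋈ Member (natural join on bid): {(Alpha, 11, 2008, eng, 28, Ivy), (Alpha, 11, 2008, eng, 28, Wes), (Alpha, 11, 2008, x1, 5, Ivy), (Alpha, 11, 2008, x1, 5, Wes), (Echo, 11, 1988, eng, 28, Ivy), (Echo, 11, 1988, eng, 28, Wes), (Echo, 11, 1988, x1, 5, Ivy), (Echo, 11, 1988, x1, 5, Wes), (Gamma, 36, 2005, bio, 36, Ivy), (Gamma, 36, 2005, bio, 36, Quin), (Gamma, 36, 2005, bio, 36, Uma), (Gamma, 36, 2005, fin, 16, Ivy), (Gamma, 36, 2005, fin, 16, Quin), (Gamma, 36, 2005, fin, 16, Uma), (Gamma, 36, 2005, k1, 9, Ivy), (Gamma, 36, 2005, k1, 9, Quin), (Gamma, 36, 2005, k1, 9, Uma), (Gamma, 36, 2005, ops, 23, Ivy), (Gamma, 36, 2005, ops, 23, Quin), (Gamma, 36, 2005, ops, 23, Uma), (Helix, 11, 2017, eng, 28, Ivy), (Helix, 11, 2017, eng, 28, Wes), (Helix, 11, 2017, x1, 5, Ivy), (Helix, 11, 2017, x1, 5, Wes), (Helix, 36, 1980, bio, 36, Ivy), (Helix, 36, 1980, bio, 36, Quin), (Helix, 36, 1980, bio, 36, Uma), (Helix, 36, 1980, fin, 16, Ivy), (Helix, 36, 1980, fin, 16, Quin), (Helix, 36, 1980, fin, 16, Uma), (Helix, 36, 1980, k1, 9, Ivy), (Helix, 36, 1980, k1, 9, Quin), (Helix, 36, 1980, k1, 9, Uma), (Helix, 36, 1980, ops, 23, Ivy), (Helix, 36, 1980, ops, 23, Quin), (Helix, 36, 1980, ops, 23, Uma), (Omega, 36, 2003, bio, 36, Ivy), (Omega, 36, 2003, bio, 36, Quin), (Omega, 36, 2003, bio, 36, Uma), (Omega, 36, 2003, fin, 16, Ivy), (Omega, 36, 2003, fin, 16, Quin), (Omega, 36, 2003, fin, 16, Uma), (Omega, 36, 2003, k1, 9, Ivy), (Omega, 36, 2003, k1, 9, Quin), (Omega, 36, 2003, k1, 9, Uma), (Omega, 36, 2003, ops, 23, Ivy), (Omega, 36, 2003, ops, 23, Quin), (Omega, 36, 2003, ops, 23, Uma), (Vega, 11, 1986, eng, 28, Ivy), (Vega, 11, 1986, eng, 28, Wes), (Vega, 11, 1986, x1, 5, Ivy), (Vega, 11, 1986, x1, 5, Wes)}
σ[title = Omega]: keep tuples satisfying title = Omega → {(Omega, 36, 2003, bio, 36, Ivy), (Omega, 36, 2003, bio, 36, Quin), (Omega, 36, 2003, bio, 36, Uma), (Omega, 36, 2003, fin, 16, Ivy), (Omega, 36, 2003, fin, 16, Quin), (Omega, 36, 2003, fin, 16, Uma), (Omega, 36, 2003, k1, 9, Ivy), (Omega, 36, 2003, k1, 9, Quin), (Omega, 36, 2003, k1, 9, Uma), (Omega, 36, 2003, ops, 23, Ivy), (Omega, 36, 2003, ops, 23, Quin), (Omega, 36, 2003, ops, 23, Uma)}
Projecting to mid, mname, bid: {(16, Ivy, 36), (16, Quin, 36), (16, Uma, 36), (23, Ivy, 36), (23, Quin, 36), (23, Uma, 36), (36, Ivy, 36), (36, Quin, 36), (36, Uma, 36), (9, Ivy, 36), (9, Quin, 36), (9, Uma, 36)}

{(16, Ivy, 36), (16, Quin, 36), (16, Uma, 36), (23, Ivy, 36), (23, Quin, 36), (23, Uma, 36), (36, Ivy, 36), (36, Quin, 36), (36, Uma, 36), (9, Ivy, 36), (9, Quin, 36), (9, Uma, 36)}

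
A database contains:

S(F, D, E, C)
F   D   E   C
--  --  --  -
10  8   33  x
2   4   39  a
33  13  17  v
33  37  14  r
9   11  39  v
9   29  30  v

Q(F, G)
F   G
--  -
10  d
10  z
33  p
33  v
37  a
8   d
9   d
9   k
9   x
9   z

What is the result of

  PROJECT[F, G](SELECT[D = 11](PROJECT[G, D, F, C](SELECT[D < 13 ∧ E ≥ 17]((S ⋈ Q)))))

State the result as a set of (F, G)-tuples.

{(9, d), (9, k), (9, x), (9, z)}

Natural join on F: {(10, 8, 33, x, d), (10, 8, 33, x, z), (33, 13, 17, v, p), (33, 13, 17, v, v), (33, 37, 14, r, p), (33, 37, 14, r, v), (9, 11, 39, v, d), (9, 11, 39, v, k), (9, 11, 39, v, x), (9, 11, 39, v, z), (9, 29, 30, v, d), (9, 29, 30, v, k), (9, 29, 30, v, x), (9, 29, 30, v, z)}
Filtering on D < 13 ∧ E ≥ 17 leaves {(10, 8, 33, x, d), (10, 8, 33, x, z), (9, 11, 39, v, d), (9, 11, 39, v, k), (9, 11, 39, v, x), (9, 11, 39, v, z)}.
π_{G, D, F, C} gives {(d, 11, 9, v), (d, 8, 10, x), (k, 11, 9, v), (x, 11, 9, v), (z, 11, 9, v), (z, 8, 10, x)}.
Filtering on D = 11 leaves {(d, 11, 9, v), (k, 11, 9, v), (x, 11, 9, v), (z, 11, 9, v)}.
π_{F, G} gives {(9, d), (9, k), (9, x), (9, z)}.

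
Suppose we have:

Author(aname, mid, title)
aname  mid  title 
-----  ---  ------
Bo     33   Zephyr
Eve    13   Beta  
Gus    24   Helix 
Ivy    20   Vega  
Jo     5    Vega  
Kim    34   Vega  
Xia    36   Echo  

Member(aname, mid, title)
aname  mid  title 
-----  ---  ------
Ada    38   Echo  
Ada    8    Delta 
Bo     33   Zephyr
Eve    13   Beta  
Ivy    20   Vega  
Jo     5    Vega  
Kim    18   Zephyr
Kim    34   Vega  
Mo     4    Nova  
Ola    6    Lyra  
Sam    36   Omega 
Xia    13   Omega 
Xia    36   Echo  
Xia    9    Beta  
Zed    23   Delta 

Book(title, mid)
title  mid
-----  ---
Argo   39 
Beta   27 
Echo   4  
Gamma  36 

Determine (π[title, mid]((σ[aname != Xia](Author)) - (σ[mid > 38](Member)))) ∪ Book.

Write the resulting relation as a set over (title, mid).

{(Argo, 39), (Beta, 13), (Beta, 27), (Echo, 4), (Gamma, 36), (Helix, 24), (Vega, 20), (Vega, 34), (Vega, 5), (Zephyr, 33)}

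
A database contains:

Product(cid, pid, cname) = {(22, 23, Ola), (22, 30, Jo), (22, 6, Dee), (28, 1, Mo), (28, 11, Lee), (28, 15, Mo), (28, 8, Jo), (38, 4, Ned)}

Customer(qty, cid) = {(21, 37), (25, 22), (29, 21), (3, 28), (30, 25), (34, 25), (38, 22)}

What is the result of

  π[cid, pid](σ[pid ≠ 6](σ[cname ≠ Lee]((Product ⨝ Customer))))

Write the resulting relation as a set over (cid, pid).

{(22, 23), (22, 30), (28, 1), (28, 15), (28, 8)}

Natural join on cid: {(22, 23, Ola, 25), (22, 23, Ola, 38), (22, 30, Jo, 25), (22, 30, Jo, 38), (22, 6, Dee, 25), (22, 6, Dee, 38), (28, 1, Mo, 3), (28, 11, Lee, 3), (28, 15, Mo, 3), (28, 8, Jo, 3)}
σ[cname ≠ Lee]: keep tuples satisfying cname ≠ Lee → {(22, 23, Ola, 25), (22, 23, Ola, 38), (22, 30, Jo, 25), (22, 30, Jo, 38), (22, 6, Dee, 25), (22, 6, Dee, 38), (28, 1, Mo, 3), (28, 15, Mo, 3), (28, 8, Jo, 3)}
σ[pid ≠ 6]: keep tuples satisfying pid ≠ 6 → {(22, 23, Ola, 25), (22, 23, Ola, 38), (22, 30, Jo, 25), (22, 30, Jo, 38), (28, 1, Mo, 3), (28, 15, Mo, 3), (28, 8, Jo, 3)}
Projecting to cid, pid (2 duplicate(s) eliminated): {(22, 23), (22, 30), (28, 1), (28, 15), (28, 8)}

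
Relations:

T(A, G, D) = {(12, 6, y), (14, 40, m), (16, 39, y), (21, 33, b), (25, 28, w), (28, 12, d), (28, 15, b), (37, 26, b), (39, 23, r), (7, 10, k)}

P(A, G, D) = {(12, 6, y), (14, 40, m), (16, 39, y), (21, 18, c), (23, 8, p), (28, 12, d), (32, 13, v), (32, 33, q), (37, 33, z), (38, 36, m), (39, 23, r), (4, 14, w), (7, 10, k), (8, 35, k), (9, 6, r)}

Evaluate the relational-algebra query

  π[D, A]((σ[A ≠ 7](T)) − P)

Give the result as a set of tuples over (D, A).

{(b, 21), (b, 28), (b, 37), (w, 25)}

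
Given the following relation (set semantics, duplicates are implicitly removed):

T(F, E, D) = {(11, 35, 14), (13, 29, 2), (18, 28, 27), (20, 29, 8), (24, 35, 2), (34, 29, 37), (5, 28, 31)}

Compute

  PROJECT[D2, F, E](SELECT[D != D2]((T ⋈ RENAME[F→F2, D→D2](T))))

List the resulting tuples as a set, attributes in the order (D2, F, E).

ρ[F→F2, D→D2]: schema becomes (F2, E, D2); tuples unchanged.
Joining T and RENAME[F→F2, D→D2](T) on E yields {(11, 35, 14, 11, 14), (11, 35, 14, 24, 2), (13, 29, 2, 13, 2), (13, 29, 2, 20, 8), (13, 29, 2, 34, 37), (18, 28, 27, 18, 27), (18, 28, 27, 5, 31), (20, 29, 8, 13, 2), (20, 29, 8, 20, 8), (20, 29, 8, 34, 37), (24, 35, 2, 11, 14), (24, 35, 2, 24, 2), (34, 29, 37, 13, 2), (34, 29, 37, 20, 8), (34, 29, 37, 34, 37), (5, 28, 31, 18, 27), (5, 28, 31, 5, 31)}.
Apply σ_{D != D2}; surviving tuples: {(11, 35, 14, 24, 2), (13, 29, 2, 20, 8), (13, 29, 2, 34, 37), (18, 28, 27, 5, 31), (20, 29, 8, 13, 2), (20, 29, 8, 34, 37), (24, 35, 2, 11, 14), (34, 29, 37, 13, 2), (34, 29, 37, 20, 8), (5, 28, 31, 18, 27)}
Projecting to D2, F, E: {(14, 24, 35), (2, 11, 35), (2, 20, 29), (2, 34, 29), (27, 5, 28), (31, 18, 28), (37, 13, 29), (37, 20, 29), (8, 13, 29), (8, 34, 29)}

{(14, 24, 35), (2, 11, 35), (2, 20, 29), (2, 34, 29), (27, 5, 28), (31, 18, 28), (37, 13, 29), (37, 20, 29), (8, 13, 29), (8, 34, 29)}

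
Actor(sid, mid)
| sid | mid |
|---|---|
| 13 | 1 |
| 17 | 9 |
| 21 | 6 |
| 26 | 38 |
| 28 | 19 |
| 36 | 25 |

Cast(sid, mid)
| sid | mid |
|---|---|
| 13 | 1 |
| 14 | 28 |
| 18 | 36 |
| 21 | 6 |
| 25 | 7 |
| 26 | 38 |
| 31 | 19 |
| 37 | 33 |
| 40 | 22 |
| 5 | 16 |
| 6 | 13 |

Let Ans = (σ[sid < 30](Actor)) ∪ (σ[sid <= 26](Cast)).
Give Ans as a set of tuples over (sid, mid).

Filtering on sid < 30 leaves {(13, 1), (17, 9), (21, 6), (26, 38), (28, 19)}.
Filtering on sid <= 26 leaves {(13, 1), (14, 28), (18, 36), (21, 6), (25, 7), (26, 38), (5, 16), (6, 13)}.
Taking the union: {(13, 1), (14, 28), (17, 9), (18, 36), (21, 6), (25, 7), (26, 38), (28, 19), (5, 16), (6, 13)}

{(13, 1), (14, 28), (17, 9), (18, 36), (21, 6), (25, 7), (26, 38), (28, 19), (5, 16), (6, 13)}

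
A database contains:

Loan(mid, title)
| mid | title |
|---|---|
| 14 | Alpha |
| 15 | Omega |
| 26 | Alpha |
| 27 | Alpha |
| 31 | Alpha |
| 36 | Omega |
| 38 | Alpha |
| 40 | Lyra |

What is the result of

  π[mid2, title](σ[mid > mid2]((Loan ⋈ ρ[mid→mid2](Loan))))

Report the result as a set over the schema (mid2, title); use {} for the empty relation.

ρ[mid→mid2]: schema becomes (mid2, title); tuples unchanged.
Loan ⋈ ρ[mid→mid2](Loan) (natural join on title): {(14, Alpha, 14), (14, Alpha, 26), (14, Alpha, 27), (14, Alpha, 31), (14, Alpha, 38), (15, Omega, 15), (15, Omega, 36), (26, Alpha, 14), (26, Alpha, 26), (26, Alpha, 27), (26, Alpha, 31), (26, Alpha, 38), (27, Alpha, 14), (27, Alpha, 26), (27, Alpha, 27), (27, Alpha, 31), (27, Alpha, 38), (31, Alpha, 14), (31, Alpha, 26), (31, Alpha, 27), (31, Alpha, 31), (31, Alpha, 38), (36, Omega, 15), (36, Omega, 36), (38, Alpha, 14), (38, Alpha, 26), (38, Alpha, 27), (38, Alpha, 31), (38, Alpha, 38), (40, Lyra, 40)}
Selection mid > mid2: {(26, Alpha, 14), (27, Alpha, 14), (27, Alpha, 26), (31, Alpha, 14), (31, Alpha, 26), (31, Alpha, 27), (36, Omega, 15), (38, Alpha, 14), (38, Alpha, 26), (38, Alpha, 27), (38, Alpha, 31)}
Keep only column(s) mid2, title (6 duplicate(s) eliminated): {(14, Alpha), (15, Omega), (26, Alpha), (27, Alpha), (31, Alpha)}

{(14, Alpha), (15, Omega), (26, Alpha), (27, Alpha), (31, Alpha)}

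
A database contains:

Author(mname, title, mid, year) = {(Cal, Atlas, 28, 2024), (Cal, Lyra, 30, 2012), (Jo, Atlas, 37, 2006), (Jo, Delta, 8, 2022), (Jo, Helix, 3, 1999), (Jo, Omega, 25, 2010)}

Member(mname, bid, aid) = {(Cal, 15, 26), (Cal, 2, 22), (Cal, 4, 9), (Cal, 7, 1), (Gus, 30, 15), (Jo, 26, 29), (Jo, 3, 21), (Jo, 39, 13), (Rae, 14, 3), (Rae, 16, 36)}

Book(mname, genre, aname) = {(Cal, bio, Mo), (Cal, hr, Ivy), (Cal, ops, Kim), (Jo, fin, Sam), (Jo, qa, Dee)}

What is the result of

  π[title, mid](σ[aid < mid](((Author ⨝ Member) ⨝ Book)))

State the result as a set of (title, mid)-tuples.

Author ⋈ Member (natural join on mname): {(Cal, Atlas, 28, 2024, 15, 26), (Cal, Atlas, 28, 2024, 2, 22), (Cal, Atlas, 28, 2024, 4, 9), (Cal, Atlas, 28, 2024, 7, 1), (Cal, Lyra, 30, 2012, 15, 26), (Cal, Lyra, 30, 2012, 2, 22), (Cal, Lyra, 30, 2012, 4, 9), (Cal, Lyra, 30, 2012, 7, 1), (Jo, Atlas, 37, 2006, 26, 29), (Jo, Atlas, 37, 2006, 3, 21), (Jo, Atlas, 37, 2006, 39, 13), (Jo, Delta, 8, 2022, 26, 29), (Jo, Delta, 8, 2022, 3, 21), (Jo, Delta, 8, 2022, 39, 13), (Jo, Helix, 3, 1999, 26, 29), (Jo, Helix, 3, 1999, 3, 21), (Jo, Helix, 3, 1999, 39, 13), (Jo, Omega, 25, 2010, 26, 29), (Jo, Omega, 25, 2010, 3, 21), (Jo, Omega, 25, 2010, 39, 13)}
(Author ⨝ Member) ⋈ Book (natural join on mname): {(Cal, Atlas, 28, 2024, 15, 26, bio, Mo), (Cal, Atlas, 28, 2024, 15, 26, hr, Ivy), (Cal, Atlas, 28, 2024, 15, 26, ops, Kim), (Cal, Atlas, 28, 2024, 2, 22, bio, Mo), (Cal, Atlas, 28, 2024, 2, 22, hr, Ivy), (Cal, Atlas, 28, 2024, 2, 22, ops, Kim), (Cal, Atlas, 28, 2024, 4, 9, bio, Mo), (Cal, Atlas, 28, 2024, 4, 9, hr, Ivy), (Cal, Atlas, 28, 2024, 4, 9, ops, Kim), (Cal, Atlas, 28, 2024, 7, 1, bio, Mo), (Cal, Atlas, 28, 2024, 7, 1, hr, Ivy), (Cal, Atlas, 28, 2024, 7, 1, ops, Kim), (Cal, Lyra, 30, 2012, 15, 26, bio, Mo), (Cal, Lyra, 30, 2012, 15, 26, hr, Ivy), (Cal, Lyra, 30, 2012, 15, 26, ops, Kim), (Cal, Lyra, 30, 2012, 2, 22, bio, Mo), (Cal, Lyra, 30, 2012, 2, 22, hr, Ivy), (Cal, Lyra, 30, 2012, 2, 22, ops, Kim), (Cal, Lyra, 30, 2012, 4, 9, bio, Mo), (Cal, Lyra, 30, 2012, 4, 9, hr, Ivy), (Cal, Lyra, 30, 2012, 4, 9, ops, Kim), (Cal, Lyra, 30, 2012, 7, 1, bio, Mo), (Cal, Lyra, 30, 2012, 7, 1, hr, Ivy), (Cal, Lyra, 30, 2012, 7, 1, ops, Kim), (Jo, Atlas, 37, 2006, 26, 29, fin, Sam), (Jo, Atlas, 37, 2006, 26, 29, qa, Dee), (Jo, Atlas, 37, 2006, 3, 21, fin, Sam), (Jo, Atlas, 37, 2006, 3, 21, qa, Dee), (Jo, Atlas, 37, 2006, 39, 13, fin, Sam), (Jo, Atlas, 37, 2006, 39, 13, qa, Dee), (Jo, Delta, 8, 2022, 26, 29, fin, Sam), (Jo, Delta, 8, 2022, 26, 29, qa, Dee), (Jo, Delta, 8, 2022, 3, 21, fin, Sam), (Jo, Delta, 8, 2022, 3, 21, qa, Dee), (Jo, Delta, 8, 2022, 39, 13, fin, Sam), (Jo, Delta, 8, 2022, 39, 13, qa, Dee), (Jo, Helix, 3, 1999, 26, 29, fin, Sam), (Jo, Helix, 3, 1999, 26, 29, qa, Dee), (Jo, Helix, 3, 1999, 3, 21, fin, Sam), (Jo, Helix, 3, 1999, 3, 21, qa, Dee), (Jo, Helix, 3, 1999, 39, 13, fin, Sam), (Jo, Helix, 3, 1999, 39, 13, qa, Dee), (Jo, Omega, 25, 2010, 26, 29, fin, Sam), (Jo, Omega, 25, 2010, 26, 29, qa, Dee), (Jo, Omega, 25, 2010, 3, 21, fin, Sam), (Jo, Omega, 25, 2010, 3, 21, qa, Dee), (Jo, Omega, 25, 2010, 39, 13, fin, Sam), (Jo, Omega, 25, 2010, 39, 13, qa, Dee)}
Selection aid < mid: {(Cal, Atlas, 28, 2024, 15, 26, bio, Mo), (Cal, Atlas, 28, 2024, 15, 26, hr, Ivy), (Cal, Atlas, 28, 2024, 15, 26, ops, Kim), (Cal, Atlas, 28, 2024, 2, 22, bio, Mo), (Cal, Atlas, 28, 2024, 2, 22, hr, Ivy), (Cal, Atlas, 28, 2024, 2, 22, ops, Kim), (Cal, Atlas, 28, 2024, 4, 9, bio, Mo), (Cal, Atlas, 28, 2024, 4, 9, hr, Ivy), (Cal, Atlas, 28, 2024, 4, 9, ops, Kim), (Cal, Atlas, 28, 2024, 7, 1, bio, Mo), (Cal, Atlas, 28, 2024, 7, 1, hr, Ivy), (Cal, Atlas, 28, 2024, 7, 1, ops, Kim), (Cal, Lyra, 30, 2012, 15, 26, bio, Mo), (Cal, Lyra, 30, 2012, 15, 26, hr, Ivy), (Cal, Lyra, 30, 2012, 15, 26, ops, Kim), (Cal, Lyra, 30, 2012, 2, 22, bio, Mo), (Cal, Lyra, 30, 2012, 2, 22, hr, Ivy), (Cal, Lyra, 30, 2012, 2, 22, ops, Kim), (Cal, Lyra, 30, 2012, 4, 9, bio, Mo), (Cal, Lyra, 30, 2012, 4, 9, hr, Ivy), (Cal, Lyra, 30, 2012, 4, 9, ops, Kim), (Cal, Lyra, 30, 2012, 7, 1, bio, Mo), (Cal, Lyra, 30, 2012, 7, 1, hr, Ivy), (Cal, Lyra, 30, 2012, 7, 1, ops, Kim), (Jo, Atlas, 37, 2006, 26, 29, fin, Sam), (Jo, Atlas, 37, 2006, 26, 29, qa, Dee), (Jo, Atlas, 37, 2006, 3, 21, fin, Sam), (Jo, Atlas, 37, 2006, 3, 21, qa, Dee), (Jo, Atlas, 37, 2006, 39, 13, fin, Sam), (Jo, Atlas, 37, 2006, 39, 13, qa, Dee), (Jo, Omega, 25, 2010, 3, 21, fin, Sam), (Jo, Omega, 25, 2010, 3, 21, qa, Dee), (Jo, Omega, 25, 2010, 39, 13, fin, Sam), (Jo, Omega, 25, 2010, 39, 13, qa, Dee)}
π[title, mid]: project onto (title, mid) (30 duplicate(s) eliminated) → {(Atlas, 28), (Atlas, 37), (Lyra, 30), (Omega, 25)}

{(Atlas, 28), (Atlas, 37), (Lyra, 30), (Omega, 25)}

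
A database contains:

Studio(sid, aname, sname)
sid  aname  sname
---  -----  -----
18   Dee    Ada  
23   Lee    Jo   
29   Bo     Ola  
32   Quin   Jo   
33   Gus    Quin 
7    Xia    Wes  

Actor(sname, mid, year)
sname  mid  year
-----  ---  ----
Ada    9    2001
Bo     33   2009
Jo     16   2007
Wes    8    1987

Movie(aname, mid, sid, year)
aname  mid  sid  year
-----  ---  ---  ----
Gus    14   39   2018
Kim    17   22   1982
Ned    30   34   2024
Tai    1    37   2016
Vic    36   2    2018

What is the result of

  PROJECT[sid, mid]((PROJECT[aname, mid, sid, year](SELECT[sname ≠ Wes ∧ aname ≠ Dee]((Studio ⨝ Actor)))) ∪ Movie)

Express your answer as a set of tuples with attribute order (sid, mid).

{(2, 36), (22, 17), (23, 16), (32, 16), (34, 30), (37, 1), (39, 14)}

Joining Studio and Actor on sname yields {(18, Dee, Ada, 9, 2001), (23, Lee, Jo, 16, 2007), (32, Quin, Jo, 16, 2007), (7, Xia, Wes, 8, 1987)}.
Selection sname ≠ Wes ∧ aname ≠ Dee: {(23, Lee, Jo, 16, 2007), (32, Quin, Jo, 16, 2007)}
Projecting to aname, mid, sid, year: {(Lee, 16, 23, 2007), (Quin, 16, 32, 2007)}
Taking the union: {(Gus, 14, 39, 2018), (Kim, 17, 22, 1982), (Lee, 16, 23, 2007), (Ned, 30, 34, 2024), (Quin, 16, 32, 2007), (Tai, 1, 37, 2016), (Vic, 36, 2, 2018)}
Projecting to sid, mid: {(2, 36), (22, 17), (23, 16), (32, 16), (34, 30), (37, 1), (39, 14)}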